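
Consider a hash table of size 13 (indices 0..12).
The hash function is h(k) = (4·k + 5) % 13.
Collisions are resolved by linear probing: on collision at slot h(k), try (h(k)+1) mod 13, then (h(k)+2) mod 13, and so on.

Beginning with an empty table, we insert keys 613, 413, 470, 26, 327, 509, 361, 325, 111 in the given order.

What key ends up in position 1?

470

613 hashes to 0; slot 0 is free → place at 0.
413 hashes to 6; slot 6 is free → place at 6.
470 hashes to 0; 0 taken → place at 1.
26 hashes to 5; slot 5 is free → place at 5.
327 hashes to 0; 0,1 taken → place at 2.
509 hashes to 0; 0,1,2 taken → place at 3.
361 hashes to 6; 6 taken → place at 7.
325 hashes to 5; 5,6,7 taken → place at 8.
111 hashes to 7; 7,8 taken → place at 9.
Table: [613, 470, 327, 509, ∅, 26, 413, 361, 325, 111, ∅, ∅, ∅]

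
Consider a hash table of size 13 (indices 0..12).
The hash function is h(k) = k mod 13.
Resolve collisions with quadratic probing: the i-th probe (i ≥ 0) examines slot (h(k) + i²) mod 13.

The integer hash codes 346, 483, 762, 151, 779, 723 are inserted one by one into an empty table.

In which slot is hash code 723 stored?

346: h=8 → slot 8
483: h=2 → slot 2
762: h=8, probe 8,9 → slot 9
151: h=8, probe 8,9,12 → slot 12
779: h=12, probe 12,0 → slot 0
723: h=8, probe 8,9,12,4 → slot 4
Table: [779, ., 483, ., 723, ., ., ., 346, 762, ., ., 151]

4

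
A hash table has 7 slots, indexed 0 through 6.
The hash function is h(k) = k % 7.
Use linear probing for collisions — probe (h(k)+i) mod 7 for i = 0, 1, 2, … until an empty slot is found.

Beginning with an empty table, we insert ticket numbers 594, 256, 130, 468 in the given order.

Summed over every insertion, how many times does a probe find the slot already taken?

2

Insert 594: h=6, slot 6 empty → index 6.
Insert 256: h=4, slot 4 empty → index 4.
Insert 130: h=4, slot 4 occupied → index 5.
Insert 468: h=6, slot 6 occupied → index 0.
Table: [468, —, —, —, 256, 130, 594]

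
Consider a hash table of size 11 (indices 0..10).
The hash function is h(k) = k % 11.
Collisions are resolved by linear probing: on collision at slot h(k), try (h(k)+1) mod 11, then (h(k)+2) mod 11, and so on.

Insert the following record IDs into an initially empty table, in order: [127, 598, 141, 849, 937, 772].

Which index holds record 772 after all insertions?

5

127: h=6 → slot 6
598: h=4 → slot 4
141: h=9 → slot 9
849: h=2 → slot 2
937: h=2, probe 2,3 → slot 3
772: h=2, probe 2,3,4,5 → slot 5
Table: [∅, ∅, 849, 937, 598, 772, 127, ∅, ∅, 141, ∅]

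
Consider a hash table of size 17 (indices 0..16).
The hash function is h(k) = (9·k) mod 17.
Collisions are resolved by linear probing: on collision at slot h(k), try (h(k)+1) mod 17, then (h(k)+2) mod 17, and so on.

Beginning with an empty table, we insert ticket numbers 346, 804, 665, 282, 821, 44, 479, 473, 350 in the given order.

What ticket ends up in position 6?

44

Insert 346: h=3, slot 3 empty → index 3.
Insert 804: h=11, slot 11 empty → index 11.
Insert 665: h=1, slot 1 empty → index 1.
Insert 282: h=5, slot 5 empty → index 5.
Insert 821: h=11, slot 11 occupied → index 12.
Insert 44: h=5, slot 5 occupied → index 6.
Insert 479: h=10, slot 10 empty → index 10.
Insert 473: h=7, slot 7 empty → index 7.
Insert 350: h=5, slots 5,6,7 occupied → index 8.
Table: [∅, 665, ∅, 346, ∅, 282, 44, 473, 350, ∅, 479, 804, 821, ∅, ∅, ∅, ∅]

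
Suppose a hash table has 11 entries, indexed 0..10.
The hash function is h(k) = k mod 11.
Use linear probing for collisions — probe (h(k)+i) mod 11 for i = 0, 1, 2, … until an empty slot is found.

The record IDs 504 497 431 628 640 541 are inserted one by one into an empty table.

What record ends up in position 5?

541

504: h=9 => slot 9
497: h=2 => slot 2
431: h=2, probe 2,3 => slot 3
628: h=1 => slot 1
640: h=2, probe 2,3,4 => slot 4
541: h=2, probe 2,3,4,5 => slot 5
Table: [—, 628, 497, 431, 640, 541, —, —, —, 504, —]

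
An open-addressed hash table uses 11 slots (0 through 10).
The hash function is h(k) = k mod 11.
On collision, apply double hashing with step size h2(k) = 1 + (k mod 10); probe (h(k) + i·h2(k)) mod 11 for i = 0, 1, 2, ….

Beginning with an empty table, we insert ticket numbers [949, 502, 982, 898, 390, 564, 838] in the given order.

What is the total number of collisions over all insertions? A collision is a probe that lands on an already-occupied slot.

949 hashes to 3; slot 3 is free => place at 3.
502 hashes to 7; slot 7 is free => place at 7.
982 hashes to 3, h2=3; 3 taken => place at 6.
898 hashes to 7, h2=9; 7 taken => place at 5.
390 hashes to 5, h2=1; 5,6,7 taken => place at 8.
564 hashes to 3, h2=5; 3,8 taken => place at 2.
838 hashes to 2, h2=9; 2 taken => place at 0.
Table: [838, ., 564, 949, ., 898, 982, 502, 390, ., .]

8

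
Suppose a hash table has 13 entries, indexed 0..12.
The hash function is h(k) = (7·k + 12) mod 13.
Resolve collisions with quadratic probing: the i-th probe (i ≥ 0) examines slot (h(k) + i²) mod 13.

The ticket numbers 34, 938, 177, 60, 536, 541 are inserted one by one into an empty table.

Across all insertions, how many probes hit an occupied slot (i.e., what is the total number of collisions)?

7

34: h=3 → slot 3
938: h=0 → slot 0
177: h=3, probe 3,4 → slot 4
60: h=3, probe 3,4,7 → slot 7
536: h=7, probe 7,8 → slot 8
541: h=3, probe 3,4,7,12 → slot 12
Table: [938, ∅, ∅, 34, 177, ∅, ∅, 60, 536, ∅, ∅, ∅, 541]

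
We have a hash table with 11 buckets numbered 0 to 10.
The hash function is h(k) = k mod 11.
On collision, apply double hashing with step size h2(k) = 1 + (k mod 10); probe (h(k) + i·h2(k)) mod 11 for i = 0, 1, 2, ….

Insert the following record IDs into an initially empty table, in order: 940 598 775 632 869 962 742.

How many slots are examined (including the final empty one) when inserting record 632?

940 hashes to 5; slot 5 is free → place at 5.
598 hashes to 4; slot 4 is free → place at 4.
775 hashes to 5, h2=6; 5 taken → place at 0.
632 hashes to 5, h2=3; 5 taken → place at 8.
869 hashes to 0, h2=10; 0 taken → place at 10.
962 hashes to 5, h2=3; 5,8,0 taken → place at 3.
742 hashes to 5, h2=3; 5,8,0,3 taken → place at 6.
Table: [775, —, —, 962, 598, 940, 742, —, 632, —, 869]

2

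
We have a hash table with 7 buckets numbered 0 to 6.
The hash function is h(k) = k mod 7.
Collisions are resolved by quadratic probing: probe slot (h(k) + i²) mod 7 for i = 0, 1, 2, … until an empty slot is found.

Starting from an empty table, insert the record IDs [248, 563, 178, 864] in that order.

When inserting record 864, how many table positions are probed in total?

4

Insert 248: h=3, slot 3 empty => index 3.
Insert 563: h=3, slot 3 occupied => index 4.
Insert 178: h=3, slots 3,4 occupied => index 0.
Insert 864: h=3, slots 3,4,0 occupied => index 5.
Table: [178, —, —, 248, 563, 864, —]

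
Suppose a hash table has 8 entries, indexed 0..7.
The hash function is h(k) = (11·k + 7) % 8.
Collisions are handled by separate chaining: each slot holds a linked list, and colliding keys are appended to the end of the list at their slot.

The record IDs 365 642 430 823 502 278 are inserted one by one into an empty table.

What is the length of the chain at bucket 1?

3

365 -> bucket 6
642 -> bucket 5
430 -> bucket 1
823 -> bucket 4
502 -> bucket 1 (collision)
278 -> bucket 1 (collision)
Final buckets:
0: ∅
1: 430 -> 502 -> 278
2: ∅
3: ∅
4: 823
5: 642
6: 365
7: ∅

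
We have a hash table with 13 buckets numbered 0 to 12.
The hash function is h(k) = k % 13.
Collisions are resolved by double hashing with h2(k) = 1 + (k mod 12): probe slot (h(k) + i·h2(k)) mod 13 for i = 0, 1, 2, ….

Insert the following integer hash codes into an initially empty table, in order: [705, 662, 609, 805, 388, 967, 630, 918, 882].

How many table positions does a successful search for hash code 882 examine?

705 hashes to 3; slot 3 is free -> place at 3.
662 hashes to 12; slot 12 is free -> place at 12.
609 hashes to 11; slot 11 is free -> place at 11.
805 hashes to 12, h2=2; 12 taken -> place at 1.
388 hashes to 11, h2=5; 11,3 taken -> place at 8.
967 hashes to 5; slot 5 is free -> place at 5.
630 hashes to 6; slot 6 is free -> place at 6.
918 hashes to 8, h2=7; 8 taken -> place at 2.
882 hashes to 11, h2=7; 11,5,12,6 taken -> place at 0.
Table: [882, 805, 918, 705, ., 967, 630, ., 388, ., ., 609, 662]
Lookup 882: h=11, h2=7, probe 11,5,12,6,0 → found at 0.

5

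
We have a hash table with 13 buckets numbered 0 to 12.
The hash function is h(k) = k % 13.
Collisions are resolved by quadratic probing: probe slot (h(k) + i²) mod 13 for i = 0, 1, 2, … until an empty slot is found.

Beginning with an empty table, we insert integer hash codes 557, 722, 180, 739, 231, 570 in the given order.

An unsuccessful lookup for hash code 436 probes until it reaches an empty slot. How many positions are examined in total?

557 hashes to 11; slot 11 is free → place at 11.
722 hashes to 7; slot 7 is free → place at 7.
180 hashes to 11; 11 taken → place at 12.
739 hashes to 11; 11,12 taken → place at 2.
231 hashes to 10; slot 10 is free → place at 10.
570 hashes to 11; 11,12,2,7 taken → place at 1.
Table: [_, 570, 739, _, _, _, _, 722, _, _, 231, 557, 180]
Lookup 436: h=7, probe 7,8 → slot 8 empty, not found.

2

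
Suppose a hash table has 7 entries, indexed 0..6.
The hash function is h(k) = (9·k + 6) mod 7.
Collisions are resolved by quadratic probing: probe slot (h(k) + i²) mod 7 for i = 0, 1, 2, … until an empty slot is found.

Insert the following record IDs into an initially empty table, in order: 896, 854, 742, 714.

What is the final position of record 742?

Insert 896: h=6, slot 6 empty → index 6.
Insert 854: h=6, slot 6 occupied → index 0.
Insert 742: h=6, slots 6,0 occupied → index 3.
Insert 714: h=6, slots 6,0,3 occupied → index 1.
Table: [854, 714, ∅, 742, ∅, ∅, 896]

3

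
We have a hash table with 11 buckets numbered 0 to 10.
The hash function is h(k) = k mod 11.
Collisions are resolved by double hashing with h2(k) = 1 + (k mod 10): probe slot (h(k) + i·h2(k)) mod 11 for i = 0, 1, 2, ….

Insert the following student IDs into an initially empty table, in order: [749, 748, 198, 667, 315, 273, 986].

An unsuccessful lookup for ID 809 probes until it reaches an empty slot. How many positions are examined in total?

749 hashes to 1; slot 1 is free -> place at 1.
748 hashes to 0; slot 0 is free -> place at 0.
198 hashes to 0, h2=9; 0 taken -> place at 9.
667 hashes to 7; slot 7 is free -> place at 7.
315 hashes to 7, h2=6; 7 taken -> place at 2.
273 hashes to 9, h2=4; 9,2 taken -> place at 6.
986 hashes to 7, h2=7; 7 taken -> place at 3.
Table: [748, 749, 315, 986, ∅, ∅, 273, 667, ∅, 198, ∅]
Lookup 809: h=6, h2=10, probe 6,5 → slot 5 empty, not found.

2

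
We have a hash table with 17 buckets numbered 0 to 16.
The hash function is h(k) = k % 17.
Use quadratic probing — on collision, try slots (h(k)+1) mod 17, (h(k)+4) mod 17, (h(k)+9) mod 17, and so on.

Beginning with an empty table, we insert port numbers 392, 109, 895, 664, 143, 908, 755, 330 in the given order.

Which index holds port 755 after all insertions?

6

Insert 392: h=1, slot 1 empty => index 1.
Insert 109: h=7, slot 7 empty => index 7.
Insert 895: h=11, slot 11 empty => index 11.
Insert 664: h=1, slot 1 occupied => index 2.
Insert 143: h=7, slot 7 occupied => index 8.
Insert 908: h=7, slots 7,8,11 occupied => index 16.
Insert 755: h=7, slots 7,8,11,16 occupied => index 6.
Insert 330: h=7, slots 7,8,11,16,6 occupied => index 15.
Table: [—, 392, 664, —, —, —, 755, 109, 143, —, —, 895, —, —, —, 330, 908]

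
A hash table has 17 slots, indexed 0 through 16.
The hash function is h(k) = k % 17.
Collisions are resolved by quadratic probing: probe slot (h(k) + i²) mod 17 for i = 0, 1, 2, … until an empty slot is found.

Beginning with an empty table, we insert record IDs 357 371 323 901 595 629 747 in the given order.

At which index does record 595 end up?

Insert 357: h=0, slot 0 empty → index 0.
Insert 371: h=14, slot 14 empty → index 14.
Insert 323: h=0, slot 0 occupied → index 1.
Insert 901: h=0, slots 0,1 occupied → index 4.
Insert 595: h=0, slots 0,1,4 occupied → index 9.
Insert 629: h=0, slots 0,1,4,9 occupied → index 16.
Insert 747: h=16, slots 16,0 occupied → index 3.
Table: [357, 323, —, 747, 901, —, —, —, —, 595, —, —, —, —, 371, —, 629]

9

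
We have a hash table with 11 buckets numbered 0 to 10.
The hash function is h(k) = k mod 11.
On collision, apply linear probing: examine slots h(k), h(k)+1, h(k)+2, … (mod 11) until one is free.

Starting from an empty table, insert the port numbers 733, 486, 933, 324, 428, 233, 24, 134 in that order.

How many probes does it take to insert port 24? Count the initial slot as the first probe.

3

Insert 733: h=7, slot 7 empty → index 7.
Insert 486: h=2, slot 2 empty → index 2.
Insert 933: h=9, slot 9 empty → index 9.
Insert 324: h=5, slot 5 empty → index 5.
Insert 428: h=10, slot 10 empty → index 10.
Insert 233: h=2, slot 2 occupied → index 3.
Insert 24: h=2, slots 2,3 occupied → index 4.
Insert 134: h=2, slots 2,3,4,5 occupied → index 6.
Table: [∅, ∅, 486, 233, 24, 324, 134, 733, ∅, 933, 428]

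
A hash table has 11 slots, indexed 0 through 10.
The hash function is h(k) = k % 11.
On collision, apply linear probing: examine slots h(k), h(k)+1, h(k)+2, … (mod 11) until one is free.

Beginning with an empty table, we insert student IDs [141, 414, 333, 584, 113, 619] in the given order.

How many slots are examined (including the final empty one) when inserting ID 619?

141 hashes to 9; slot 9 is free => place at 9.
414 hashes to 7; slot 7 is free => place at 7.
333 hashes to 3; slot 3 is free => place at 3.
584 hashes to 1; slot 1 is free => place at 1.
113 hashes to 3; 3 taken => place at 4.
619 hashes to 3; 3,4 taken => place at 5.
Table: [-, 584, -, 333, 113, 619, -, 414, -, 141, -]

3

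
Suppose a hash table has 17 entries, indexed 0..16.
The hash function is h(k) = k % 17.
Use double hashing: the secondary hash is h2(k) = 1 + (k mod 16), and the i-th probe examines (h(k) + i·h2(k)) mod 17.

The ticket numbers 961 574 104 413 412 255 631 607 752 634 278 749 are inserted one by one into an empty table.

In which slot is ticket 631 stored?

10

Insert 961: h=9, slot 9 empty => index 9.
Insert 574: h=13, slot 13 empty => index 13.
Insert 104: h=2, slot 2 empty => index 2.
Insert 413: h=5, slot 5 empty => index 5.
Insert 412: h=4, slot 4 empty => index 4.
Insert 255: h=0, slot 0 empty => index 0.
Insert 631: h=2, h2=8, slot 2 occupied => index 10.
Insert 607: h=12, slot 12 empty => index 12.
Insert 752: h=4, h2=1, slots 4,5 occupied => index 6.
Insert 634: h=5, h2=11, slot 5 occupied => index 16.
Insert 278: h=6, h2=7, slots 6,13 occupied => index 3.
Insert 749: h=1, slot 1 empty => index 1.
Table: [255, 749, 104, 278, 412, 413, 752, -, -, 961, 631, -, 607, 574, -, -, 634]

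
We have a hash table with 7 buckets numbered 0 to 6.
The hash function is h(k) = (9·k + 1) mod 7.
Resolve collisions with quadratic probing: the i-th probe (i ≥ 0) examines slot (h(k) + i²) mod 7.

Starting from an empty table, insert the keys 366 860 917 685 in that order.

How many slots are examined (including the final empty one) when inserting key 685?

Insert 366: h=5, slot 5 empty → index 5.
Insert 860: h=6, slot 6 empty → index 6.
Insert 917: h=1, slot 1 empty → index 1.
Insert 685: h=6, slot 6 occupied → index 0.
Table: [685, 917, ∅, ∅, ∅, 366, 860]

2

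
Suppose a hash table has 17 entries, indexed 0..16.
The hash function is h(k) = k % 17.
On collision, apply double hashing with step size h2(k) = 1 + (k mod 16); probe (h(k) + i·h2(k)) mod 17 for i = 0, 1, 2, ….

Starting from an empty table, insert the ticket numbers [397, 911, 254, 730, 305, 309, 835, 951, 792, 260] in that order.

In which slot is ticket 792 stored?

11

Insert 397: h=6, slot 6 empty => index 6.
Insert 911: h=10, slot 10 empty => index 10.
Insert 254: h=16, slot 16 empty => index 16.
Insert 730: h=16, h2=11, slots 16,10 occupied => index 4.
Insert 305: h=16, h2=2, slot 16 occupied => index 1.
Insert 309: h=3, slot 3 empty => index 3.
Insert 835: h=2, slot 2 empty => index 2.
Insert 951: h=16, h2=8, slot 16 occupied => index 7.
Insert 792: h=10, h2=9, slots 10,2 occupied => index 11.
Insert 260: h=5, slot 5 empty => index 5.
Table: [., 305, 835, 309, 730, 260, 397, 951, ., ., 911, 792, ., ., ., ., 254]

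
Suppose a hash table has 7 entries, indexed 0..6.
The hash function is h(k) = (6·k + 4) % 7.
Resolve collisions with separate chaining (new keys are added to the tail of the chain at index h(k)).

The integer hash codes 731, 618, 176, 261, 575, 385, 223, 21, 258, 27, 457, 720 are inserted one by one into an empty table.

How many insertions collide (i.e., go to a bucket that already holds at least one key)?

Insert 731: h=1, bucket 1 empty → new chain.
Insert 618: h=2, bucket 2 empty → new chain.
Insert 176: h=3, bucket 3 empty → new chain.
Insert 261: h=2, bucket 2 nonempty → append to chain.
Insert 575: h=3, bucket 3 nonempty → append to chain.
Insert 385: h=4, bucket 4 empty → new chain.
Insert 223: h=5, bucket 5 empty → new chain.
Insert 21: h=4, bucket 4 nonempty → append to chain.
Insert 258: h=5, bucket 5 nonempty → append to chain.
Insert 27: h=5, bucket 5 nonempty → append to chain.
Insert 457: h=2, bucket 2 nonempty → append to chain.
Insert 720: h=5, bucket 5 nonempty → append to chain.
Final buckets:
0: _
1: 731
2: 618 -> 261 -> 457
3: 176 -> 575
4: 385 -> 21
5: 223 -> 258 -> 27 -> 720
6: _

7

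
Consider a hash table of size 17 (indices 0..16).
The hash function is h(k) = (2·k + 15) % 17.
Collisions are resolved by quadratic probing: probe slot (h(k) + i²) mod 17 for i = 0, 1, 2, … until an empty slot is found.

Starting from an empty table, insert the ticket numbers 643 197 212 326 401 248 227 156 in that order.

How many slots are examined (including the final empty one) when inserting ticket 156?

643 hashes to 9; slot 9 is free => place at 9.
197 hashes to 1; slot 1 is free => place at 1.
212 hashes to 14; slot 14 is free => place at 14.
326 hashes to 4; slot 4 is free => place at 4.
401 hashes to 1; 1 taken => place at 2.
248 hashes to 1; 1,2 taken => place at 5.
227 hashes to 10; slot 10 is free => place at 10.
156 hashes to 4; 4,5 taken => place at 8.
Table: [-, 197, 401, -, 326, 248, -, -, 156, 643, 227, -, -, -, 212, -, -]

3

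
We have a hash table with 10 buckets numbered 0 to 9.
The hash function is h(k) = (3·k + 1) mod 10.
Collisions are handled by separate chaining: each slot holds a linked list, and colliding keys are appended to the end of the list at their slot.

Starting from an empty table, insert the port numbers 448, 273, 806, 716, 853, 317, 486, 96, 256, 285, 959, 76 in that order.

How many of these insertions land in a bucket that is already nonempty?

6

Insert 448: h=5, bucket 5 empty -> new chain.
Insert 273: h=0, bucket 0 empty -> new chain.
Insert 806: h=9, bucket 9 empty -> new chain.
Insert 716: h=9, bucket 9 nonempty -> append to chain.
Insert 853: h=0, bucket 0 nonempty -> append to chain.
Insert 317: h=2, bucket 2 empty -> new chain.
Insert 486: h=9, bucket 9 nonempty -> append to chain.
Insert 96: h=9, bucket 9 nonempty -> append to chain.
Insert 256: h=9, bucket 9 nonempty -> append to chain.
Insert 285: h=6, bucket 6 empty -> new chain.
Insert 959: h=8, bucket 8 empty -> new chain.
Insert 76: h=9, bucket 9 nonempty -> append to chain.
Final buckets:
0: 273 -> 853
1: .
2: 317
3: .
4: .
5: 448
6: 285
7: .
8: 959
9: 806 -> 716 -> 486 -> 96 -> 256 -> 76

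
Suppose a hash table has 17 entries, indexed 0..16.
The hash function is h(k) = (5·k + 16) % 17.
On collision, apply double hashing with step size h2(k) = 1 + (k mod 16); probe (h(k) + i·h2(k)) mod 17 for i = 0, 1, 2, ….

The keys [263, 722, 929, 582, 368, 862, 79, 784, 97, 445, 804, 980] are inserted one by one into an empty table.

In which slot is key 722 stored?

8

Insert 263: h=5, slot 5 empty -> index 5.
Insert 722: h=5, h2=3, slot 5 occupied -> index 8.
Insert 929: h=3, slot 3 empty -> index 3.
Insert 582: h=2, slot 2 empty -> index 2.
Insert 368: h=3, h2=1, slot 3 occupied -> index 4.
Insert 862: h=8, h2=15, slot 8 occupied -> index 6.
Insert 79: h=3, h2=16, slots 3,2 occupied -> index 1.
Insert 784: h=9, slot 9 empty -> index 9.
Insert 97: h=8, h2=2, slot 8 occupied -> index 10.
Insert 445: h=14, slot 14 empty -> index 14.
Insert 804: h=7, slot 7 empty -> index 7.
Insert 980: h=3, h2=5, slots 3,8 occupied -> index 13.
Table: [., 79, 582, 929, 368, 263, 862, 804, 722, 784, 97, ., ., 980, 445, ., .]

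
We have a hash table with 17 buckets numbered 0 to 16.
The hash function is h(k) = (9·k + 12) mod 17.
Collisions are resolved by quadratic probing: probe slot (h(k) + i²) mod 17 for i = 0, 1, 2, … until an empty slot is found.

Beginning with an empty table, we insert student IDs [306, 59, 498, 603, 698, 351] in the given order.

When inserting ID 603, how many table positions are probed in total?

Insert 306: h=12, slot 12 empty => index 12.
Insert 59: h=16, slot 16 empty => index 16.
Insert 498: h=6, slot 6 empty => index 6.
Insert 603: h=16, slot 16 occupied => index 0.
Insert 698: h=4, slot 4 empty => index 4.
Insert 351: h=9, slot 9 empty => index 9.
Table: [603, ., ., ., 698, ., 498, ., ., 351, ., ., 306, ., ., ., 59]

2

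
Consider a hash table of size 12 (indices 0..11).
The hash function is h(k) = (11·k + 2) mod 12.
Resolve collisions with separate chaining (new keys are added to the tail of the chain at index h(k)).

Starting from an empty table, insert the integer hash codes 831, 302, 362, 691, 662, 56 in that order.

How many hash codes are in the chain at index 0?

3

Insert 831: h=11, bucket 11 empty -> new chain.
Insert 302: h=0, bucket 0 empty -> new chain.
Insert 362: h=0, bucket 0 nonempty -> append to chain.
Insert 691: h=7, bucket 7 empty -> new chain.
Insert 662: h=0, bucket 0 nonempty -> append to chain.
Insert 56: h=6, bucket 6 empty -> new chain.
Final buckets:
0: 302 -> 362 -> 662
1: —
2: —
3: —
4: —
5: —
6: 56
7: 691
8: —
9: —
10: —
11: 831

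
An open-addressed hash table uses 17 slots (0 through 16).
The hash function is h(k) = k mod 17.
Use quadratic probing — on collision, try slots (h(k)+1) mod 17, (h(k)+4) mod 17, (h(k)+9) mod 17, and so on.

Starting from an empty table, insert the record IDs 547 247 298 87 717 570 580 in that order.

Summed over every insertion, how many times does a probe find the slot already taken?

6

Insert 547: h=3, slot 3 empty => index 3.
Insert 247: h=9, slot 9 empty => index 9.
Insert 298: h=9, slot 9 occupied => index 10.
Insert 87: h=2, slot 2 empty => index 2.
Insert 717: h=3, slot 3 occupied => index 4.
Insert 570: h=9, slots 9,10 occupied => index 13.
Insert 580: h=2, slots 2,3 occupied => index 6.
Table: [_, _, 87, 547, 717, _, 580, _, _, 247, 298, _, _, 570, _, _, _]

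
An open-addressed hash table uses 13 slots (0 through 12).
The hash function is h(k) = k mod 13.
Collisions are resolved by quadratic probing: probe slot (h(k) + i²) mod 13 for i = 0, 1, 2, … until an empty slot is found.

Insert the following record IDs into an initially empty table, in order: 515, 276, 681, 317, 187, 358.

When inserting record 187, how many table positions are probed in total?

3

515: h=8 -> slot 8
276: h=3 -> slot 3
681: h=5 -> slot 5
317: h=5, probe 5,6 -> slot 6
187: h=5, probe 5,6,9 -> slot 9
358: h=7 -> slot 7
Table: [—, —, —, 276, —, 681, 317, 358, 515, 187, —, —, —]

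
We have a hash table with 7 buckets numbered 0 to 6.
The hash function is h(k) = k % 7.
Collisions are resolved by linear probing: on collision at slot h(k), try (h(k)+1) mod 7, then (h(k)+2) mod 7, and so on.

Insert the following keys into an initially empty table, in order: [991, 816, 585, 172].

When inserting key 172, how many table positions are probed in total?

4

991: h=4 -> slot 4
816: h=4, probe 4,5 -> slot 5
585: h=4, probe 4,5,6 -> slot 6
172: h=4, probe 4,5,6,0 -> slot 0
Table: [172, _, _, _, 991, 816, 585]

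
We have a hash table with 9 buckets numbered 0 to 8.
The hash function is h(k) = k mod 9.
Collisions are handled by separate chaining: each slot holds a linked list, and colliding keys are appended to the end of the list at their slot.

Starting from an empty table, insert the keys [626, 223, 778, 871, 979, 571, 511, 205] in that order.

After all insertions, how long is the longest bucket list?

5

Insert 626: h=5, bucket 5 empty -> new chain.
Insert 223: h=7, bucket 7 empty -> new chain.
Insert 778: h=4, bucket 4 empty -> new chain.
Insert 871: h=7, bucket 7 nonempty -> append to chain.
Insert 979: h=7, bucket 7 nonempty -> append to chain.
Insert 571: h=4, bucket 4 nonempty -> append to chain.
Insert 511: h=7, bucket 7 nonempty -> append to chain.
Insert 205: h=7, bucket 7 nonempty -> append to chain.
Final buckets:
0: _
1: _
2: _
3: _
4: 778 -> 571
5: 626
6: _
7: 223 -> 871 -> 979 -> 511 -> 205
8: _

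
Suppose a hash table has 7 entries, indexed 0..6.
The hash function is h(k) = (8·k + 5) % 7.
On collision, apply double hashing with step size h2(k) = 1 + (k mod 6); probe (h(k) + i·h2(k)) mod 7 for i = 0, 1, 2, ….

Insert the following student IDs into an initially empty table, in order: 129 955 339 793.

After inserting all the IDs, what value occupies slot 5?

339

Insert 129: h=1, slot 1 empty -> index 1.
Insert 955: h=1, h2=2, slot 1 occupied -> index 3.
Insert 339: h=1, h2=4, slot 1 occupied -> index 5.
Insert 793: h=0, slot 0 empty -> index 0.
Table: [793, 129, -, 955, -, 339, -]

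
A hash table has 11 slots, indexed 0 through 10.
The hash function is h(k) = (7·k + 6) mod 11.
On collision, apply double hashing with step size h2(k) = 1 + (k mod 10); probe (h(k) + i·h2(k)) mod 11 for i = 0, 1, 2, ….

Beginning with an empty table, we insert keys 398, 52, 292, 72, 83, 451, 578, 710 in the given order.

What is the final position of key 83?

Insert 398: h=9, slot 9 empty → index 9.
Insert 52: h=7, slot 7 empty → index 7.
Insert 292: h=4, slot 4 empty → index 4.
Insert 72: h=4, h2=3, slots 4,7 occupied → index 10.
Insert 83: h=4, h2=4, slot 4 occupied → index 8.
Insert 451: h=6, slot 6 empty → index 6.
Insert 578: h=4, h2=9, slot 4 occupied → index 2.
Insert 710: h=4, h2=1, slot 4 occupied → index 5.
Table: [_, _, 578, _, 292, 710, 451, 52, 83, 398, 72]

8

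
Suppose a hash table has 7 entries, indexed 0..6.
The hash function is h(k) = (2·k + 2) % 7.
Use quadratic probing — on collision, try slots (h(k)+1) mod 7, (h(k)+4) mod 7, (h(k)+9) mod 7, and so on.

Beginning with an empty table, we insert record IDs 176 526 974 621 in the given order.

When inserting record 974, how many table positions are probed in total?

3

176: h=4 => slot 4
526: h=4, probe 4,5 => slot 5
974: h=4, probe 4,5,1 => slot 1
621: h=5, probe 5,6 => slot 6
Table: [∅, 974, ∅, ∅, 176, 526, 621]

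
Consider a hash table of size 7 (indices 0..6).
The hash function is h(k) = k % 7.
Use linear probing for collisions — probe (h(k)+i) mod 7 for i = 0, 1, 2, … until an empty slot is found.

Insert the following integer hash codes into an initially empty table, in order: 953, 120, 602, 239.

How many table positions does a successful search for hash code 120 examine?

953: h=1 → slot 1
120: h=1, probe 1,2 → slot 2
602: h=0 → slot 0
239: h=1, probe 1,2,3 → slot 3
Table: [602, 953, 120, 239, ∅, ∅, ∅]
Lookup 120: h=1, probe 1,2 → found at 2.

2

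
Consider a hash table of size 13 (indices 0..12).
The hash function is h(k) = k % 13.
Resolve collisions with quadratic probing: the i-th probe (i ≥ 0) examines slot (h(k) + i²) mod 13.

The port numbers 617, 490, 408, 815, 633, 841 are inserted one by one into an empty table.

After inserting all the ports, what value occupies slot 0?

617 hashes to 6; slot 6 is free => place at 6.
490 hashes to 9; slot 9 is free => place at 9.
408 hashes to 5; slot 5 is free => place at 5.
815 hashes to 9; 9 taken => place at 10.
633 hashes to 9; 9,10 taken => place at 0.
841 hashes to 9; 9,10,0,5 taken => place at 12.
Table: [633, -, -, -, -, 408, 617, -, -, 490, 815, -, 841]

633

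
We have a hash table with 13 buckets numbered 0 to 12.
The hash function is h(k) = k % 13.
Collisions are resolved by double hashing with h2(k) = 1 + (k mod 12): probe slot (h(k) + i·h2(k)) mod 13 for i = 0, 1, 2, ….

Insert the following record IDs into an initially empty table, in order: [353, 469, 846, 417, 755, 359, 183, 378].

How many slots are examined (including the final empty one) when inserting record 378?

4

353 hashes to 2; slot 2 is free → place at 2.
469 hashes to 1; slot 1 is free → place at 1.
846 hashes to 1, h2=7; 1 taken → place at 8.
417 hashes to 1, h2=10; 1 taken → place at 11.
755 hashes to 1, h2=12; 1 taken → place at 0.
359 hashes to 8, h2=12; 8 taken → place at 7.
183 hashes to 1, h2=4; 1 taken → place at 5.
378 hashes to 1, h2=7; 1,8,2 taken → place at 9.
Table: [755, 469, 353, _, _, 183, _, 359, 846, 378, _, 417, _]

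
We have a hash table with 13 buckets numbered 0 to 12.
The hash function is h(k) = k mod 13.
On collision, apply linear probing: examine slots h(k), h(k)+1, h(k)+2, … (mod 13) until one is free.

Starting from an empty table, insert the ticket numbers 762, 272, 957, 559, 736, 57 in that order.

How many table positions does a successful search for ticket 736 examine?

762 hashes to 8; slot 8 is free -> place at 8.
272 hashes to 12; slot 12 is free -> place at 12.
957 hashes to 8; 8 taken -> place at 9.
559 hashes to 0; slot 0 is free -> place at 0.
736 hashes to 8; 8,9 taken -> place at 10.
57 hashes to 5; slot 5 is free -> place at 5.
Table: [559, _, _, _, _, 57, _, _, 762, 957, 736, _, 272]
Lookup 736: h=8, probe 8,9,10 → found at 10.

3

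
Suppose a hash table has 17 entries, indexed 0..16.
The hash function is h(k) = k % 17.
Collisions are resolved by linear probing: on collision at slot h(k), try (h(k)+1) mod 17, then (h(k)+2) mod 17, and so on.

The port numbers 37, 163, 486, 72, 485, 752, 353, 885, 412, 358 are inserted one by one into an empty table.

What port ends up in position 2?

37: h=3 -> slot 3
163: h=10 -> slot 10
486: h=10, probe 10,11 -> slot 11
72: h=4 -> slot 4
485: h=9 -> slot 9
752: h=4, probe 4,5 -> slot 5
353: h=13 -> slot 13
885: h=1 -> slot 1
412: h=4, probe 4,5,6 -> slot 6
358: h=1, probe 1,2 -> slot 2
Table: [—, 885, 358, 37, 72, 752, 412, —, —, 485, 163, 486, —, 353, —, —, —]

358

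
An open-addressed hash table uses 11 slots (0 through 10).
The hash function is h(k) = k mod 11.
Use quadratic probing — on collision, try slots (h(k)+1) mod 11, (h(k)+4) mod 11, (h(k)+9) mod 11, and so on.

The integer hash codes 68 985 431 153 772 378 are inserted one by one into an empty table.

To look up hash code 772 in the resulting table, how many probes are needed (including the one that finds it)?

Insert 68: h=2, slot 2 empty → index 2.
Insert 985: h=6, slot 6 empty → index 6.
Insert 431: h=2, slot 2 occupied → index 3.
Insert 153: h=10, slot 10 empty → index 10.
Insert 772: h=2, slots 2,3,6 occupied → index 0.
Insert 378: h=4, slot 4 empty → index 4.
Table: [772, —, 68, 431, 378, —, 985, —, —, —, 153]
Lookup 772: h=2, probe 2,3,6,0 → found at 0.

4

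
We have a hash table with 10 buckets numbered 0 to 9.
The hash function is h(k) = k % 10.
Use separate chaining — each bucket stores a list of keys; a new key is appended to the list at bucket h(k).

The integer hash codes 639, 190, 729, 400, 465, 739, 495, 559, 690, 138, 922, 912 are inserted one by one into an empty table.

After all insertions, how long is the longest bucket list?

4

Insert 639: h=9, bucket 9 empty → new chain.
Insert 190: h=0, bucket 0 empty → new chain.
Insert 729: h=9, bucket 9 nonempty → append to chain.
Insert 400: h=0, bucket 0 nonempty → append to chain.
Insert 465: h=5, bucket 5 empty → new chain.
Insert 739: h=9, bucket 9 nonempty → append to chain.
Insert 495: h=5, bucket 5 nonempty → append to chain.
Insert 559: h=9, bucket 9 nonempty → append to chain.
Insert 690: h=0, bucket 0 nonempty → append to chain.
Insert 138: h=8, bucket 8 empty → new chain.
Insert 922: h=2, bucket 2 empty → new chain.
Insert 912: h=2, bucket 2 nonempty → append to chain.
Final buckets:
0: 190 -> 400 -> 690
1: -
2: 922 -> 912
3: -
4: -
5: 465 -> 495
6: -
7: -
8: 138
9: 639 -> 729 -> 739 -> 559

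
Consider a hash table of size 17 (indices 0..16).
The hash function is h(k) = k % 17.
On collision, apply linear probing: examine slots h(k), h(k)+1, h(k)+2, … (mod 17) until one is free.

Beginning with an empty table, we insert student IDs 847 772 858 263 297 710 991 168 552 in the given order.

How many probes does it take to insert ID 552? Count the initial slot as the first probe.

847 hashes to 14; slot 14 is free → place at 14.
772 hashes to 7; slot 7 is free → place at 7.
858 hashes to 8; slot 8 is free → place at 8.
263 hashes to 8; 8 taken → place at 9.
297 hashes to 8; 8,9 taken → place at 10.
710 hashes to 13; slot 13 is free → place at 13.
991 hashes to 5; slot 5 is free → place at 5.
168 hashes to 15; slot 15 is free → place at 15.
552 hashes to 8; 8,9,10 taken → place at 11.
Table: [-, -, -, -, -, 991, -, 772, 858, 263, 297, 552, -, 710, 847, 168, -]

4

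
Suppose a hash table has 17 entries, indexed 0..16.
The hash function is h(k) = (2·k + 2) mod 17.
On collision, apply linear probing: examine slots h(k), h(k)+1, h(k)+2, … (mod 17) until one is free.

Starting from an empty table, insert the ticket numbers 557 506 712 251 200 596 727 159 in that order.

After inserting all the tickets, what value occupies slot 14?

Insert 557: h=11, slot 11 empty -> index 11.
Insert 506: h=11, slot 11 occupied -> index 12.
Insert 712: h=15, slot 15 empty -> index 15.
Insert 251: h=11, slots 11,12 occupied -> index 13.
Insert 200: h=11, slots 11,12,13 occupied -> index 14.
Insert 596: h=4, slot 4 empty -> index 4.
Insert 727: h=11, slots 11,12,13,14,15 occupied -> index 16.
Insert 159: h=14, slots 14,15,16 occupied -> index 0.
Table: [159, _, _, _, 596, _, _, _, _, _, _, 557, 506, 251, 200, 712, 727]

200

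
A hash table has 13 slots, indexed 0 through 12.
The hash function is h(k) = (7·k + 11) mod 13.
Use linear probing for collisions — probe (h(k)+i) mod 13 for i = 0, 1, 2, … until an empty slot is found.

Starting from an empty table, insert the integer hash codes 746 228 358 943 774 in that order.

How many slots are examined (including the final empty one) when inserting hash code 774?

4

746: h=7 → slot 7
228: h=8 → slot 8
358: h=8, probe 8,9 → slot 9
943: h=8, probe 8,9,10 → slot 10
774: h=8, probe 8,9,10,11 → slot 11
Table: [—, —, —, —, —, —, —, 746, 228, 358, 943, 774, —]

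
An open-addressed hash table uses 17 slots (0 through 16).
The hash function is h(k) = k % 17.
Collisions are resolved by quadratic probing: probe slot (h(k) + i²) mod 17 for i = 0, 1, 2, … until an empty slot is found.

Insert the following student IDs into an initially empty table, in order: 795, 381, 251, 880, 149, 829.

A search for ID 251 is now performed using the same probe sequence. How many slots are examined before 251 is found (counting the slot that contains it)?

2

795 hashes to 13; slot 13 is free => place at 13.
381 hashes to 7; slot 7 is free => place at 7.
251 hashes to 13; 13 taken => place at 14.
880 hashes to 13; 13,14 taken => place at 0.
149 hashes to 13; 13,14,0 taken => place at 5.
829 hashes to 13; 13,14,0,5 taken => place at 12.
Table: [880, —, —, —, —, 149, —, 381, —, —, —, —, 829, 795, 251, —, —]
Lookup 251: h=13, probe 13,14 → found at 14.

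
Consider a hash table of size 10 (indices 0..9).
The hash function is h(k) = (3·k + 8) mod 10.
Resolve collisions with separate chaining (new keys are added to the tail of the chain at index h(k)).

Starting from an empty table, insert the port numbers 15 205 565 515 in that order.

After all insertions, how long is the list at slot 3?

15 → bucket 3
205 → bucket 3 (collision)
565 → bucket 3 (collision)
515 → bucket 3 (collision)
Final buckets:
0: _
1: _
2: _
3: 15 -> 205 -> 565 -> 515
4: _
5: _
6: _
7: _
8: _
9: _

4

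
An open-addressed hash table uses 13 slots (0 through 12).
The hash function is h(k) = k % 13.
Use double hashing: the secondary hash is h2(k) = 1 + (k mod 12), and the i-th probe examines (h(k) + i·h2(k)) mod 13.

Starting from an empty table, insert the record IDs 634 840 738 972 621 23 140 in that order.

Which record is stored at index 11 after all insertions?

972

634 hashes to 10; slot 10 is free -> place at 10.
840 hashes to 8; slot 8 is free -> place at 8.
738 hashes to 10, h2=7; 10 taken -> place at 4.
972 hashes to 10, h2=1; 10 taken -> place at 11.
621 hashes to 10, h2=10; 10 taken -> place at 7.
23 hashes to 10, h2=12; 10 taken -> place at 9.
140 hashes to 10, h2=9; 10 taken -> place at 6.
Table: [-, -, -, -, 738, -, 140, 621, 840, 23, 634, 972, -]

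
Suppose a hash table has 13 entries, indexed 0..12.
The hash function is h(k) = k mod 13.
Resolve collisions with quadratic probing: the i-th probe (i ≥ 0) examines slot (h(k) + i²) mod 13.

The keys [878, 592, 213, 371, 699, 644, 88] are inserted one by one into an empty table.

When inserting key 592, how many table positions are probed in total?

878 hashes to 7; slot 7 is free => place at 7.
592 hashes to 7; 7 taken => place at 8.
213 hashes to 5; slot 5 is free => place at 5.
371 hashes to 7; 7,8 taken => place at 11.
699 hashes to 10; slot 10 is free => place at 10.
644 hashes to 7; 7,8,11 taken => place at 3.
88 hashes to 10; 10,11 taken => place at 1.
Table: [—, 88, —, 644, —, 213, —, 878, 592, —, 699, 371, —]

2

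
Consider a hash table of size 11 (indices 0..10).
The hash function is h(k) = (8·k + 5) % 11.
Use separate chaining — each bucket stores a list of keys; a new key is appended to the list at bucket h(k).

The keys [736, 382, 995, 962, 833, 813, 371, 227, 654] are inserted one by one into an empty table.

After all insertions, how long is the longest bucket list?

3

736 -> bucket 8
382 -> bucket 3
995 -> bucket 1
962 -> bucket 1 (collision)
833 -> bucket 3 (collision)
813 -> bucket 8 (collision)
371 -> bucket 3 (collision)
227 -> bucket 6
654 -> bucket 1 (collision)
Final buckets:
0: _
1: 995 -> 962 -> 654
2: _
3: 382 -> 833 -> 371
4: _
5: _
6: 227
7: _
8: 736 -> 813
9: _
10: _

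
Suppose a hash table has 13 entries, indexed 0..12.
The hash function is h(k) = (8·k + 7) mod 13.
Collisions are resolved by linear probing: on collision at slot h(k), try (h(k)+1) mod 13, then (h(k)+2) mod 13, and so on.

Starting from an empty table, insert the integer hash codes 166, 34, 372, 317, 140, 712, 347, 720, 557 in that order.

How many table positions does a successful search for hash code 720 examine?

166 hashes to 9; slot 9 is free => place at 9.
34 hashes to 6; slot 6 is free => place at 6.
372 hashes to 6; 6 taken => place at 7.
317 hashes to 8; slot 8 is free => place at 8.
140 hashes to 9; 9 taken => place at 10.
712 hashes to 9; 9,10 taken => place at 11.
347 hashes to 1; slot 1 is free => place at 1.
720 hashes to 8; 8,9,10,11 taken => place at 12.
557 hashes to 4; slot 4 is free => place at 4.
Table: [∅, 347, ∅, ∅, 557, ∅, 34, 372, 317, 166, 140, 712, 720]
Lookup 720: h=8, probe 8,9,10,11,12 → found at 12.

5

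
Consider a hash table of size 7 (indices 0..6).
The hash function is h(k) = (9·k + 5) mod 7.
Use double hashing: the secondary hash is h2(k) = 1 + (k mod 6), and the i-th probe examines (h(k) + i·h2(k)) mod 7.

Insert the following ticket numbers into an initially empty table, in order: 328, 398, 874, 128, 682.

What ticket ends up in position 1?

328 hashes to 3; slot 3 is free → place at 3.
398 hashes to 3, h2=3; 3 taken → place at 6.
874 hashes to 3, h2=5; 3 taken → place at 1.
128 hashes to 2; slot 2 is free → place at 2.
682 hashes to 4; slot 4 is free → place at 4.
Table: [—, 874, 128, 328, 682, —, 398]

874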